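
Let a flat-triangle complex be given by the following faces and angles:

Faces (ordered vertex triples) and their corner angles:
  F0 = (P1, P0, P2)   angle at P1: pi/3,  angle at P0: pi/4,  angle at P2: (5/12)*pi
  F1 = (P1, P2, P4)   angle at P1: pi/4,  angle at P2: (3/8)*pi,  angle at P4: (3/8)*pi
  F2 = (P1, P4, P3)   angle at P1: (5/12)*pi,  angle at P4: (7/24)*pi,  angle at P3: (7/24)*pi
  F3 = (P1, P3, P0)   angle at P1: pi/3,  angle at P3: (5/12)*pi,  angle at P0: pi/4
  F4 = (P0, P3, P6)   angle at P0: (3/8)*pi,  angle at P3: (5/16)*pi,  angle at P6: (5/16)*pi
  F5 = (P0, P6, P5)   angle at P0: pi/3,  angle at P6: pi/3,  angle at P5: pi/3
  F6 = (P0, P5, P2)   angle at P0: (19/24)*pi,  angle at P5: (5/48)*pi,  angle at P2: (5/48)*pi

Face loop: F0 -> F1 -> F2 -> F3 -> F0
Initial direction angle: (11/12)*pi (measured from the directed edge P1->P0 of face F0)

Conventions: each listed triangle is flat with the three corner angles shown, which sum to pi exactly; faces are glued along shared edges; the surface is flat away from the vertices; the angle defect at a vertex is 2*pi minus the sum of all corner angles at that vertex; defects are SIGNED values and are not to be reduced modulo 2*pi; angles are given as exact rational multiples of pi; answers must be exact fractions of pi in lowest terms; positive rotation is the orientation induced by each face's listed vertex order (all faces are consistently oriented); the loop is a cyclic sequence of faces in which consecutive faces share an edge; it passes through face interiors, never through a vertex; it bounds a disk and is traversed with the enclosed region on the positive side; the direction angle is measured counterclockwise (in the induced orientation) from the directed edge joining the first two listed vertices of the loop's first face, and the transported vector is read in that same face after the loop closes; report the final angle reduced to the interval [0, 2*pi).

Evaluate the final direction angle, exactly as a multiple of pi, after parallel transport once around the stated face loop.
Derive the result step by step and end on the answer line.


enclosed vertex P1: corner angles sum to (4/3)*pi, defect = 2*pi - (4/3)*pi = (2/3)*pi
final direction = starting direction + enclosed defect total, reduced mod 2*pi (induced orientation)
final angle = (11/12)*pi + (2/3)*pi = (19/12)*pi (mod 2*pi)

Answer: final direction angle = (19/12)*pi


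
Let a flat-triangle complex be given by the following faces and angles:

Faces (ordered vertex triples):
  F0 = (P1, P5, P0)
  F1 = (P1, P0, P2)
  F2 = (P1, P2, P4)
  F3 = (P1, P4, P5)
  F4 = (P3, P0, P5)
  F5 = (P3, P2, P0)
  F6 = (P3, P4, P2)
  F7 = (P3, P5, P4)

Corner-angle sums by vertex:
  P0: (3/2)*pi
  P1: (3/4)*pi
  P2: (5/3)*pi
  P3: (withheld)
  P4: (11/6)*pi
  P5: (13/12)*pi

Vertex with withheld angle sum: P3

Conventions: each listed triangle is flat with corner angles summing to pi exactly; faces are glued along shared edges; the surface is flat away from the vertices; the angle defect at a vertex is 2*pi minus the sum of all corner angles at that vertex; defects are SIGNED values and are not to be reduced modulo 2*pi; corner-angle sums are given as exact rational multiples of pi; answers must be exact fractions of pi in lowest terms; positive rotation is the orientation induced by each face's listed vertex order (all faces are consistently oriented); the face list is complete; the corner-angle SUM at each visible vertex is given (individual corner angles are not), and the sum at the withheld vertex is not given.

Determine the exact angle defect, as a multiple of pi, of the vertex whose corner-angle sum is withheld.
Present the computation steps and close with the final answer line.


V = 6, E = 12, F = 8; chi = V - E + F = 2
Gauss-Bonnet: total defect = 2*pi*chi = 4*pi; visible defects sum to (19/6)*pi

Answer: defect(P3) = (5/6)*pi


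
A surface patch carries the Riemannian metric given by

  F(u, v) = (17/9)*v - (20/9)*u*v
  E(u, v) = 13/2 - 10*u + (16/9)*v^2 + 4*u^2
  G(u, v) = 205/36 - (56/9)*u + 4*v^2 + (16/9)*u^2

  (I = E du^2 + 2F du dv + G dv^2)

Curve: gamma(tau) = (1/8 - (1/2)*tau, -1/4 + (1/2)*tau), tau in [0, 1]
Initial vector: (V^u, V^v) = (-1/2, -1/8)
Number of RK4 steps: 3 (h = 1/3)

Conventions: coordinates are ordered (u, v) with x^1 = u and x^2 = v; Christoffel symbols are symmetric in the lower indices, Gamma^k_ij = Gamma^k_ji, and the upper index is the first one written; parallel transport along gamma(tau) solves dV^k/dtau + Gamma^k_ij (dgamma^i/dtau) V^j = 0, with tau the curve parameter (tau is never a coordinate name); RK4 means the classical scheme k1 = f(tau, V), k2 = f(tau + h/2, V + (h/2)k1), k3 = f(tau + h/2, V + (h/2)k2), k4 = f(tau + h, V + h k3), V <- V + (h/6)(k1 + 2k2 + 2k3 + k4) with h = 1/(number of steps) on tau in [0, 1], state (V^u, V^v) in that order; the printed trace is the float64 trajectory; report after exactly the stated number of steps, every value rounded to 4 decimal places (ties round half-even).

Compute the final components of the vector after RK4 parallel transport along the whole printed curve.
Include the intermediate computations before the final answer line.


gamma'(tau) = (-1/2, 1/2); f(tau, V)^k = -Gamma^k_ij(gamma(tau)) gamma'^i(tau) V^j; h = 1/3; intermediate values shown to 6 dp
curve data and Christoffel symbols at the stage parameters:
  tau = 0.000000: gamma = (0.125000, -0.250000), gamma' = (-0.500000, 0.500000); Gamma_uuu = -0.820131, Gamma_uuv = -0.123962, Gamma_uvv = 0.820131, Gamma_vuu = 0.128920, Gamma_vuv = -0.565762, Gamma_vvv = -0.128920
  tau = 0.166667: gamma = (0.041667, -0.166667), gamma' = (-0.500000, 0.500000); Gamma_uuu = -0.783434, Gamma_uuv = -0.075143, Gamma_uvv = 0.783434, Gamma_vuu = 0.077868, Gamma_vuv = -0.551329, Gamma_vvv = -0.077868
  tau = 0.333333: gamma = (-0.041667, -0.083333), gamma' = (-0.500000, 0.500000); Gamma_uuu = -0.744073, Gamma_uuv = -0.034053, Gamma_uvv = 0.744073, Gamma_vuu = 0.035169, Gamma_vuv = -0.533173, Gamma_vvv = -0.035169
  tau = 0.500000: gamma = (-0.125000, 0.000000), gamma' = (-0.500000, 0.500000); Gamma_uuu = -0.704000, Gamma_uuv = 0.000000, Gamma_uvv = 0.704000, Gamma_vuu = 0.000000, Gamma_vuv = -0.512821, Gamma_vvv = 0.000000
  tau = 0.666667: gamma = (-0.208333, 0.083333), gamma' = (-0.500000, 0.500000); Gamma_uuu = -0.664561, Gamma_uuv = 0.027877, Gamma_uvv = 0.664561, Gamma_vuu = -0.028621, Gamma_vuv = -0.491418, Gamma_vvv = 0.028621
  tau = 0.833333: gamma = (-0.291667, 0.166667), gamma' = (-0.500000, 0.500000); Gamma_uuu = -0.626617, Gamma_uuv = 0.050471, Gamma_uvv = 0.626617, Gamma_vuu = -0.051689, Gamma_vuv = -0.469783, Gamma_vvv = 0.051689
  tau = 1.000000: gamma = (-0.375000, 0.250000), gamma' = (-0.500000, 0.500000); Gamma_uuu = -0.590672, Gamma_uuv = 0.068627, Gamma_uvv = 0.590672, Gamma_vuu = -0.070125, Gamma_vuv = -0.448473, Gamma_vvv = 0.070125
step 0: V^u = -0.5000, V^v = -0.1250
step 1: k1 = (0.233048, -0.146368), k2 = (0.227451, -0.109714), k3 = (0.225159, -0.111453), k4 = (0.213948, -0.080382); V <- V + (h/6)(k1 + 2k2 + 2k3 + k4): V^u = -0.4249, V^v = -0.1622
step 2: k1 = (0.213931, -0.080357), k2 = (0.198805, -0.054784), k3 = (0.198192, -0.056523), k4 = (0.181852, -0.035962); V <- V + (h/6)(k1 + 2k2 + 2k3 + k4): V^u = -0.3588, V^v = -0.1810
step 3: k1 = (0.181836, -0.035957), k2 = (0.165070, -0.019910), k3 = (0.165246, -0.021192), k4 = (0.149203, -0.008686); V <- V + (h/6)(k1 + 2k2 + 2k3 + k4): V^u = -0.3037, V^v = -0.1880

Answer: V^u = -0.3037, V^v = -0.1880


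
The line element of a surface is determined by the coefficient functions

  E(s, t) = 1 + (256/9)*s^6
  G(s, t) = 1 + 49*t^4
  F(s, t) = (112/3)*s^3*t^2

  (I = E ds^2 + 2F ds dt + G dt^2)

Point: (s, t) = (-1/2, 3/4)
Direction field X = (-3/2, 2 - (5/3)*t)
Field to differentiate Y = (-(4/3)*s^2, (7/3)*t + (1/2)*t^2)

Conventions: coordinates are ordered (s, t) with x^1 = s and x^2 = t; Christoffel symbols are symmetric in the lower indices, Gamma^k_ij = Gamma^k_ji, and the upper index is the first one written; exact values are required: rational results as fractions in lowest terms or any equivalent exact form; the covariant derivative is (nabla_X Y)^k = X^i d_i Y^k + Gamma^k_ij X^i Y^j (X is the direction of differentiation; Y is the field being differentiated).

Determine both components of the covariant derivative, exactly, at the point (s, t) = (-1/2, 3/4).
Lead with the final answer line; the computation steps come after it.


Answer: (nabla_X Y)^s = -6220/2297, (nabla_X Y)^t = 119323/18376

E = 13/9, F = -21/8, G = 4225/256 at the point
E_s = -16/3, E_t = 0, F_s = 63/4, F_t = -7, G_s = 0, G_t = 1323/16
EG - F^2 = 39049/2304;  g^inv = (2304/39049) * [[4225/256, 21/8], [21/8, 13/9]]
first-kind symbols [ij,l] = (1/2)(d_i g_jl + d_j g_il - d_l g_ij): [ss,s] = E_s/2 = -8/3, [ss,t] = F_s - E_t/2 = 63/4, [st,s] = E_t/2 = 0, [st,t] = G_s/2 = 0, [tt,s] = F_t - G_s/2 = -7, [tt,t] = G_t/2 = 1323/32
Gamma^s_ij = (G*[ij,s] - F*[ij,t])/(EG - F^2), Gamma^t_ij = (E*[ij,t] - F*[ij,s])/(EG - F^2)
Gamma_sss = -6144/39049, Gamma_sst = 0, Gamma_stt = -16128/39049, Gamma_tss = 36288/39049, Gamma_tst = 0, Gamma_ttt = 95256/39049
X = (-3/2, 3/4), Y = (-1/3, 65/32) at the point


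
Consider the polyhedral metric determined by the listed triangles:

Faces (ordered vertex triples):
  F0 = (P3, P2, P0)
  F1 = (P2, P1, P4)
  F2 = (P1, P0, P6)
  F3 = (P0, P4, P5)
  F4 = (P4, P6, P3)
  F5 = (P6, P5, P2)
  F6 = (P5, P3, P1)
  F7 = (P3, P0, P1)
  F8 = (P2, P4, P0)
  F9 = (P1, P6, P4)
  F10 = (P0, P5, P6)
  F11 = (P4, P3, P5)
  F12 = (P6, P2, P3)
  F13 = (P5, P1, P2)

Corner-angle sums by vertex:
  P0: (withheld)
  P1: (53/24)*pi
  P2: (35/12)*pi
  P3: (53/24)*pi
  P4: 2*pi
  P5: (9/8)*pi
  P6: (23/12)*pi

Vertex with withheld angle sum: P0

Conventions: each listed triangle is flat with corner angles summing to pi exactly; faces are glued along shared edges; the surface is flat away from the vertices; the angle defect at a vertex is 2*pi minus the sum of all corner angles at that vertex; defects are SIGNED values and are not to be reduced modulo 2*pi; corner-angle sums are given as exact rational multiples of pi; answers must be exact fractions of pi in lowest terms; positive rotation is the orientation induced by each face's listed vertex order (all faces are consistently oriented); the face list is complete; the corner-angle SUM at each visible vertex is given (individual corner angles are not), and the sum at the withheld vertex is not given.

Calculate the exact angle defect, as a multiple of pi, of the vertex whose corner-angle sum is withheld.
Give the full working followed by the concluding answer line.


V = 7, E = 21, F = 14; chi = V - E + F = 0
Gauss-Bonnet: total defect = 2*pi*chi = 0; visible defects sum to (-3/8)*pi

Answer: defect(P0) = (3/8)*pi


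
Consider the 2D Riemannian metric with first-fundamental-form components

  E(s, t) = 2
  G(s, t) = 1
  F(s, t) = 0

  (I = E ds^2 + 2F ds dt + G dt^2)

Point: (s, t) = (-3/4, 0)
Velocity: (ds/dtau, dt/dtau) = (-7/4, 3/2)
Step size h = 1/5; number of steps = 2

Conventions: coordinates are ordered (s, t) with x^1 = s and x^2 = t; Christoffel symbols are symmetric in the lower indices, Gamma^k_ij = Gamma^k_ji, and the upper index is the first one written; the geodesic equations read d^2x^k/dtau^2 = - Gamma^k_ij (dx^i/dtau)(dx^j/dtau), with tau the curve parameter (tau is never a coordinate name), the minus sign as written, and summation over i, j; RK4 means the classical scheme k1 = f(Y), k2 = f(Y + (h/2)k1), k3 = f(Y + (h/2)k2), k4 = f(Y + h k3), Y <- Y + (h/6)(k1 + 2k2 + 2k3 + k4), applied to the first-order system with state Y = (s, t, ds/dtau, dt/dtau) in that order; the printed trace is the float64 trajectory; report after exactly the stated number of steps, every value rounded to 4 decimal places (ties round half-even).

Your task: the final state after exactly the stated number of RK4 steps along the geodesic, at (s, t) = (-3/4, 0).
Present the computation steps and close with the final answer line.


f(Y) = (ds/dtau, dt/dtau, -Gamma^s_ij Y'^i Y'^j, -Gamma^t_ij Y'^i Y'^j) with the Gammas evaluated at the stage position; h = 0.200000; intermediate values shown to 6 dp
step 0: s = -0.7500, t = 0.0000, ds/dtau = -1.7500, dt/dtau = 1.5000
step 1:
  k1: at (s, t) = (-0.750000, 0.000000), (ds/dtau, dt/dtau) = (-1.750000, 1.500000); Gamma_sss = 0.000000, Gamma_sst = 0.000000, Gamma_stt = 0.000000, Gamma_tss = 0.000000, Gamma_tst = 0.000000, Gamma_ttt = 0.000000; k1 = (-1.750000, 1.500000, 0.000000, 0.000000)
  k2: at (s, t) = (-0.925000, 0.150000), (ds/dtau, dt/dtau) = (-1.750000, 1.500000); Gamma_sss = 0.000000, Gamma_sst = 0.000000, Gamma_stt = 0.000000, Gamma_tss = 0.000000, Gamma_tst = 0.000000, Gamma_ttt = 0.000000; k2 = (-1.750000, 1.500000, 0.000000, 0.000000)
  k3: at (s, t) = (-0.925000, 0.150000), (ds/dtau, dt/dtau) = (-1.750000, 1.500000); Gamma_sss = 0.000000, Gamma_sst = 0.000000, Gamma_stt = 0.000000, Gamma_tss = 0.000000, Gamma_tst = 0.000000, Gamma_ttt = 0.000000; k3 = (-1.750000, 1.500000, 0.000000, 0.000000)
  k4: at (s, t) = (-1.100000, 0.300000), (ds/dtau, dt/dtau) = (-1.750000, 1.500000); Gamma_sss = 0.000000, Gamma_sst = 0.000000, Gamma_stt = 0.000000, Gamma_tss = 0.000000, Gamma_tst = 0.000000, Gamma_ttt = 0.000000; k4 = (-1.750000, 1.500000, 0.000000, 0.000000)
  Y <- Y + (h/6)(k1 + 2k2 + 2k3 + k4): s = -1.1000, t = 0.3000, ds/dtau = -1.7500, dt/dtau = 1.5000
step 2:
  k1: at (s, t) = (-1.100000, 0.300000), (ds/dtau, dt/dtau) = (-1.750000, 1.500000); Gamma_sss = 0.000000, Gamma_sst = 0.000000, Gamma_stt = 0.000000, Gamma_tss = 0.000000, Gamma_tst = 0.000000, Gamma_ttt = 0.000000; k1 = (-1.750000, 1.500000, 0.000000, 0.000000)
  k2: at (s, t) = (-1.275000, 0.450000), (ds/dtau, dt/dtau) = (-1.750000, 1.500000); Gamma_sss = 0.000000, Gamma_sst = 0.000000, Gamma_stt = 0.000000, Gamma_tss = 0.000000, Gamma_tst = 0.000000, Gamma_ttt = 0.000000; k2 = (-1.750000, 1.500000, 0.000000, 0.000000)
  k3: at (s, t) = (-1.275000, 0.450000), (ds/dtau, dt/dtau) = (-1.750000, 1.500000); Gamma_sss = 0.000000, Gamma_sst = 0.000000, Gamma_stt = 0.000000, Gamma_tss = 0.000000, Gamma_tst = 0.000000, Gamma_ttt = 0.000000; k3 = (-1.750000, 1.500000, 0.000000, 0.000000)
  k4: at (s, t) = (-1.450000, 0.600000), (ds/dtau, dt/dtau) = (-1.750000, 1.500000); Gamma_sss = 0.000000, Gamma_sst = 0.000000, Gamma_stt = 0.000000, Gamma_tss = 0.000000, Gamma_tst = 0.000000, Gamma_ttt = 0.000000; k4 = (-1.750000, 1.500000, 0.000000, 0.000000)
  Y <- Y + (h/6)(k1 + 2k2 + 2k3 + k4): s = -1.4500, t = 0.6000, ds/dtau = -1.7500, dt/dtau = 1.5000

Answer: s = -1.4500, t = 0.6000, ds/dtau = -1.7500, dt/dtau = 1.5000


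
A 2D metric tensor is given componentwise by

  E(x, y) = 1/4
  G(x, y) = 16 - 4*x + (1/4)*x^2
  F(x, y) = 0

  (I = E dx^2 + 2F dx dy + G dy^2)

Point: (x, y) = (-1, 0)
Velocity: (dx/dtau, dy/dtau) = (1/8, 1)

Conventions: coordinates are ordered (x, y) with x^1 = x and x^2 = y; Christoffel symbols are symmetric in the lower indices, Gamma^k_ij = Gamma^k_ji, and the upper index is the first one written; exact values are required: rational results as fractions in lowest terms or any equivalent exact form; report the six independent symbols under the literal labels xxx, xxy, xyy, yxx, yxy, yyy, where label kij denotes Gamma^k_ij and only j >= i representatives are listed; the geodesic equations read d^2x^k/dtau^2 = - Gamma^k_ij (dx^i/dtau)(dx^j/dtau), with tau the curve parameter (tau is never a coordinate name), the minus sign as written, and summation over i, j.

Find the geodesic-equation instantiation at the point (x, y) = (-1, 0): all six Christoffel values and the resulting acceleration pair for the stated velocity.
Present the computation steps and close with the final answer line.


E = 1/4, F = 0, G = 81/4 at the point
E_x = 0, E_y = 0, F_x = 0, F_y = 0, G_x = -9/2, G_y = 0
EG - F^2 = 81/16;  g^inv = (16/81) * [[81/4, 0], [0, 1/4]]
first-kind symbols [ij,l] = (1/2)(d_i g_jl + d_j g_il - d_l g_ij): [xx,x] = E_x/2 = 0, [xx,y] = F_x - E_y/2 = 0, [xy,x] = E_y/2 = 0, [xy,y] = G_x/2 = -9/4, [yy,x] = F_y - G_x/2 = 9/4, [yy,y] = G_y/2 = 0
Gamma^x_ij = (G*[ij,x] - F*[ij,y])/(EG - F^2), Gamma^y_ij = (E*[ij,y] - F*[ij,x])/(EG - F^2)
Gamma_xxx = 0, Gamma_xxy = 0, Gamma_xyy = 9, Gamma_yxx = 0, Gamma_yxy = -1/9, Gamma_yyy = 0
d^2x/dtau^2 = -(Gamma_xxx*(1/8)^2 + 2*Gamma_xxy*(1/8)*(1) + Gamma_xyy*(1)^2) = -9
d^2y/dtau^2 = -(Gamma_yxx*(1/8)^2 + 2*Gamma_yxy*(1/8)*(1) + Gamma_yyy*(1)^2) = 1/36

Answer: Gamma_xxx = 0, Gamma_xxy = 0, Gamma_xyy = 9, Gamma_yxx = 0, Gamma_yxy = -1/9, Gamma_yyy = 0; accelerations (d^2x/dtau^2, d^2y/dtau^2) = (-9, 1/36)


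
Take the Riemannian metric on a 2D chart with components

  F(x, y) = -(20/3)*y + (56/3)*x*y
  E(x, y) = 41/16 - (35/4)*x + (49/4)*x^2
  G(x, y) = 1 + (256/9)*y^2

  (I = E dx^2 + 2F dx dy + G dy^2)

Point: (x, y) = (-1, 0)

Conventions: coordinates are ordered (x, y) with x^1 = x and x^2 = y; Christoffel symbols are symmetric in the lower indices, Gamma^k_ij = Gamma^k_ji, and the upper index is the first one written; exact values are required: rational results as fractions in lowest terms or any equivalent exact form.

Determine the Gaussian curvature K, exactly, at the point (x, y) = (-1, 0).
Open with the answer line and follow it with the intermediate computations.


Answer: K = 14336/426387

E = 377/16, F = 0, G = 1, EG - F^2 = 377/16 at the point
E_x = -133/4, E_y = 0, F_x = 0, F_y = -76/3, G_x = 0, G_y = 0
E_yy = 0, F_xy = 56/3, G_xx = 0
The intrinsic route: Brioschi's K = (det M1 - det M2)/(EG - F^2)^2.
M1 = [[-E_yy/2 + F_xy - G_xx/2, E_x/2, F_x - E_y/2], [F_y - G_x/2, E, F], [G_y/2, F, G]] = [[56/3, -133/8, 0], [-76/3, 377/16, 0], [0, 0, 1]]; det M1 = 56/3
M2 = [[0, E_y/2, G_x/2], [E_y/2, E, F], [G_x/2, F, G]] = [[0, 0, 0], [0, 377/16, 0], [0, 0, 1]]; det M2 = 0
det M1 - det M2 = 56/3; K = 56/3 / (377/16)^2 = 14336/426387


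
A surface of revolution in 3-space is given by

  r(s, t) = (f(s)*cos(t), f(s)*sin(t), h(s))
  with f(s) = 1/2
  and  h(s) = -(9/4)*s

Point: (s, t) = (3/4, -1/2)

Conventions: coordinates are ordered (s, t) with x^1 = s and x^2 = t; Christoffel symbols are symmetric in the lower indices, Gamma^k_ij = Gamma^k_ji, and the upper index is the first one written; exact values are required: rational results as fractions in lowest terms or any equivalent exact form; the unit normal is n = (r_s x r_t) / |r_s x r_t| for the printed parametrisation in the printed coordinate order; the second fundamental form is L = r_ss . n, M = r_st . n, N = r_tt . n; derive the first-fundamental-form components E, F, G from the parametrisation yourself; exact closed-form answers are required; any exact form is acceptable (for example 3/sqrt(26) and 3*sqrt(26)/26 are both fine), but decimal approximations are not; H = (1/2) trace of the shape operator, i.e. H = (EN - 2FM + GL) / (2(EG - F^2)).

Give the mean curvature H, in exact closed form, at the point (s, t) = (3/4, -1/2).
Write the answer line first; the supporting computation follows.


Answer: H = -1

f = 1/2, f' = 0, f'' = 0, h' = -9/4, h'' = 0
E = 81/16, F = 0, G = 1/4; answer radicand W^2 = 81/16
unnormalised second-form numerators: l = 0, m = 0, n = -9/8; L = l/sqrt(81/16), and similarly M = m/sqrt(W^2), N = n/sqrt(W^2)
H = (E*n - 2*F*m + G*l) / (2*(EG - F^2)*sqrt(W^2)); E*n - 2*F*m + G*l = -729/128, EG - F^2 = 81/64, so H = (-9/4)/sqrt(81/16)


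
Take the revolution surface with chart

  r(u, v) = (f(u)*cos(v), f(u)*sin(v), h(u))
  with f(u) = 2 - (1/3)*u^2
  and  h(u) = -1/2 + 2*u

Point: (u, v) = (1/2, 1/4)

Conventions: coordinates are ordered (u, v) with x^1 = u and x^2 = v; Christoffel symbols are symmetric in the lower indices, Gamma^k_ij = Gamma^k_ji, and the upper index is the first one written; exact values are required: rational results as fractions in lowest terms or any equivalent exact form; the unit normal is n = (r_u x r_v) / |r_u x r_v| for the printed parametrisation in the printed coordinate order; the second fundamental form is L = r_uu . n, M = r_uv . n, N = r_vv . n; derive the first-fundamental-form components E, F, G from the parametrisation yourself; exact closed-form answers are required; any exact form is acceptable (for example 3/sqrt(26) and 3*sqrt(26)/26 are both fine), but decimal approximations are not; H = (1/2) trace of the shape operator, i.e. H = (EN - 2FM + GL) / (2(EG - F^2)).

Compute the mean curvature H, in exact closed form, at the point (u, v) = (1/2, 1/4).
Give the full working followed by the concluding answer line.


f = 23/12, f' = -1/3, f'' = -2/3, h' = 2, h'' = 0
E = 37/9, F = 0, G = 529/144; answer radicand W^2 = 37/9
unnormalised second-form numerators: l = 4/3, m = 0, n = 23/6; L = l/sqrt(37/9), and similarly M = m/sqrt(W^2), N = n/sqrt(W^2)
H = (E*n - 2*F*m + G*l) / (2*(EG - F^2)*sqrt(W^2)); E*n - 2*F*m + G*l = 2231/108, EG - F^2 = 19573/1296, so H = (582/851)/sqrt(37/9)

Answer: H = 1746*sqrt(37)/31487


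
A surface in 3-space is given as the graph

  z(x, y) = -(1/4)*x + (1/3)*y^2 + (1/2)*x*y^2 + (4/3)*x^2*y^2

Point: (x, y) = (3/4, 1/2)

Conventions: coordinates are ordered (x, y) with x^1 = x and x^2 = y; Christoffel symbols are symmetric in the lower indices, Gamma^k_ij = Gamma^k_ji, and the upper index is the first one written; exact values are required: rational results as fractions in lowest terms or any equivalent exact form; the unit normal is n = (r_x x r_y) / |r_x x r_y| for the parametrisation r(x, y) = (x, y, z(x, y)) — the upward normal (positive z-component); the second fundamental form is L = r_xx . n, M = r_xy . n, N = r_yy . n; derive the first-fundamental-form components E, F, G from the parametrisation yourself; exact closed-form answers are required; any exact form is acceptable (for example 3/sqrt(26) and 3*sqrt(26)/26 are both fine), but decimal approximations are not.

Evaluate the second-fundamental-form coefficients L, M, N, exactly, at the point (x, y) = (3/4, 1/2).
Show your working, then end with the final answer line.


z_x = 3/8, z_y = 35/24, z_xx = 2/3, z_xy = 5/2, z_yy = 35/12
E = 73/64, F = 35/64, G = 1801/576; answer radicand W^2 = 941/288
unnormalised second-form numerators: l = 2/3, m = 5/2, n = 35/12; L = l/sqrt(941/288), and similarly M = m/sqrt(W^2), N = n/sqrt(W^2)

Answer: L = 8*sqrt(1882)/941, M = 30*sqrt(1882)/941, N = 35*sqrt(1882)/941


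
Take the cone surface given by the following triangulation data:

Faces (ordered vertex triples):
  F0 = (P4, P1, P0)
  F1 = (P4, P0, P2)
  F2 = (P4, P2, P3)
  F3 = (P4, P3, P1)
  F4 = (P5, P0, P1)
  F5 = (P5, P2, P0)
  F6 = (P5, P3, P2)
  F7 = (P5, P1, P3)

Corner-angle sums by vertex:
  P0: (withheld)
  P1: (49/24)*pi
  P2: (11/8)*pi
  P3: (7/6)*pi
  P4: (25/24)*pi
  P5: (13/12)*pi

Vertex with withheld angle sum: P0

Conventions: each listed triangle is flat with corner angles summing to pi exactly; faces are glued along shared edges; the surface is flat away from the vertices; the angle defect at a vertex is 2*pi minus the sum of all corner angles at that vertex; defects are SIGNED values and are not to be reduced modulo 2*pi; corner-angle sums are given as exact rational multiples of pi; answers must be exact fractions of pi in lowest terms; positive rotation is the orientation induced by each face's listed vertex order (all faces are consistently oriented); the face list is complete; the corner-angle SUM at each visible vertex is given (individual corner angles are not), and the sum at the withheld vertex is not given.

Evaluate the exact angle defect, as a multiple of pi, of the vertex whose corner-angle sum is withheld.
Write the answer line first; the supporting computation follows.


Answer: defect(P0) = (17/24)*pi

V = 6, E = 12, F = 8; chi = V - E + F = 2
Gauss-Bonnet: total defect = 2*pi*chi = 4*pi; visible defects sum to (79/24)*pi


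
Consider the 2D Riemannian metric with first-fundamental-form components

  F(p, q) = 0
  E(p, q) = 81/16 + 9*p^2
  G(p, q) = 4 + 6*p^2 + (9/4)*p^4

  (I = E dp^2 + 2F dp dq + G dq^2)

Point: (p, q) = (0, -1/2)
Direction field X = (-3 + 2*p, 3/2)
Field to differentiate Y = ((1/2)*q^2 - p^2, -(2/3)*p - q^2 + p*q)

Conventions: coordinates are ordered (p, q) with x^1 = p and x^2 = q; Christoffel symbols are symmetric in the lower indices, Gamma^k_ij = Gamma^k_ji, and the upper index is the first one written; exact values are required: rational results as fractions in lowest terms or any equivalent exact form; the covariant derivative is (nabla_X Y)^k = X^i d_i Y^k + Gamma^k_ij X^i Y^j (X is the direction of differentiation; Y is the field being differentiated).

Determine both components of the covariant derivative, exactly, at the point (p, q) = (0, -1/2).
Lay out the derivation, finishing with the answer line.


E = 81/16, F = 0, G = 4 at the point
E_p = 0, E_q = 0, F_p = 0, F_q = 0, G_p = 0, G_q = 0
EG - F^2 = 81/4;  g^inv = (4/81) * [[4, 0], [0, 81/16]]
first-kind symbols [ij,l] = (1/2)(d_i g_jl + d_j g_il - d_l g_ij): [pp,p] = E_p/2 = 0, [pp,q] = F_p - E_q/2 = 0, [pq,p] = E_q/2 = 0, [pq,q] = G_p/2 = 0, [qq,p] = F_q - G_p/2 = 0, [qq,q] = G_q/2 = 0
Gamma^p_ij = (G*[ij,p] - F*[ij,q])/(EG - F^2), Gamma^q_ij = (E*[ij,q] - F*[ij,p])/(EG - F^2)
Gamma_ppp = 0, Gamma_ppq = 0, Gamma_pqq = 0, Gamma_qpp = 0, Gamma_qpq = 0, Gamma_qqq = 0
X = (-3, 3/2), Y = (1/8, -1/4) at the point

Answer: (nabla_X Y)^p = -3/4, (nabla_X Y)^q = 5


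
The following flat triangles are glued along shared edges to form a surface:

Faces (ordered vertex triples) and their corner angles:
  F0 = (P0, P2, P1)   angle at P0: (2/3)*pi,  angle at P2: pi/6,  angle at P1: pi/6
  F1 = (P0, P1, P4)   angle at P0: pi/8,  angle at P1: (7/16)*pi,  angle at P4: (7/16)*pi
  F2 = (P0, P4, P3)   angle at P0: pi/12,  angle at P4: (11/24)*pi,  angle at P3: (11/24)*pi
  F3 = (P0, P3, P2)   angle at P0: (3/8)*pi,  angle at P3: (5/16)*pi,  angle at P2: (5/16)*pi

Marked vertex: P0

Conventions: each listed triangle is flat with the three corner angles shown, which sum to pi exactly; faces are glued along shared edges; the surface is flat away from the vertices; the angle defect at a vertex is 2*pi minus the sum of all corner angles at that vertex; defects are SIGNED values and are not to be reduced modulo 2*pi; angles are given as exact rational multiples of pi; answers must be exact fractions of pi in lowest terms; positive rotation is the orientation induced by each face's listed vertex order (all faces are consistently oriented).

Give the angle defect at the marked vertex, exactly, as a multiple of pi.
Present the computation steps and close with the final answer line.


Sum of corner angles at P0: (5/4)*pi
defect = 2*pi - (5/4)*pi

Answer: defect(P0) = (3/4)*pi


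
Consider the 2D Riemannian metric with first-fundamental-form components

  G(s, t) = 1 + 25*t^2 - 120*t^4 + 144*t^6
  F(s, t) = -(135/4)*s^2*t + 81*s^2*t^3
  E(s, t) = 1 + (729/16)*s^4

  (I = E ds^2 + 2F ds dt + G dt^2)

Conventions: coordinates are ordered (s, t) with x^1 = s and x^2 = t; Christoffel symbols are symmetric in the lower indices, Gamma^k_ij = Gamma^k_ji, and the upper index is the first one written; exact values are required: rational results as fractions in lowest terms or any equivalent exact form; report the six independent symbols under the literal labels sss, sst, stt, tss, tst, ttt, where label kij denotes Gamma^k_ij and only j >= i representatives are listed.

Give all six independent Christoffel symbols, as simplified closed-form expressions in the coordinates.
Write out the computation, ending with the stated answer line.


E = 1 + (729/16)*s^4; F = -(135/4)*s^2*t + 81*s^2*t^3; G = 1 + 25*t^2 - 120*t^4 + 144*t^6
Gamma^k_ij = (1/2) g^{kl} (d_i g_jl + d_j g_il - d_l g_ij), with g^inv = (1/(EG-F^2)) [[G, -F], [-F, E]]
first partials: E_s = (729/4)*s^3, E_t = 0, F_s = -(135/2)*s*t + 162*s*t^3, F_t = -(135/4)*s^2 + 243*s^2*t^2, G_s = 0, G_t = 50*t - 480*t^3 + 864*t^5
D = EG - F^2 = 1 + 25*t^2 - 120*t^4 + (729/16)*s^4 + 144*t^6
expanded: Gamma^s_ss = (G E_s - 2F F_s + F E_t)/(2D), Gamma^s_st = (G E_t - F G_s)/(2D), Gamma^s_tt = (2G F_t - G G_s - F G_t)/(2D), Gamma^t_ss = (2E F_s - E E_t - F E_s)/(2D), Gamma^t_st = (E G_s - F E_t)/(2D), Gamma^t_tt = (E G_t - 2F F_t + F G_s)/(2D); substitute and cancel common factors

Answer: Gamma_sss = 1458*s^3/(729*s^4 + 2304*t^6 - 1920*t^4 + 400*t^2 + 16), Gamma_sst = 0, Gamma_stt = (3888*s^2*t^2 - 540*s^2)/(729*s^4 + 2304*t^6 - 1920*t^4 + 400*t^2 + 16), Gamma_tss = (2592*s*t^3 - 1080*s*t)/(729*s^4 + 2304*t^6 - 1920*t^4 + 400*t^2 + 16), Gamma_tst = 0, Gamma_ttt = (6912*t^5 - 3840*t^3 + 400*t)/(729*s^4 + 2304*t^6 - 1920*t^4 + 400*t^2 + 16)


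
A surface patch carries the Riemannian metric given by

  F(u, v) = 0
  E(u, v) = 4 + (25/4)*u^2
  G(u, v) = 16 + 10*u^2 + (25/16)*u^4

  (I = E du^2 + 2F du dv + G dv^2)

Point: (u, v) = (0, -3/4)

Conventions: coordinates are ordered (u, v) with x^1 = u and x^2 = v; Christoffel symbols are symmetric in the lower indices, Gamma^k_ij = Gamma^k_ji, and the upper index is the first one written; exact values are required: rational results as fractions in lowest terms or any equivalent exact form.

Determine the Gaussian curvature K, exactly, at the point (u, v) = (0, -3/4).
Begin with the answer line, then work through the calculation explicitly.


Answer: K = -5/32

E = 4, F = 0, G = 16, EG - F^2 = 64 at the point
E_u = 0, E_v = 0, F_u = 0, F_v = 0, G_u = 0, G_v = 0
E_vv = 0, F_uv = 0, G_uu = 20
Brioschi: K = (det M1 - det M2) / (EG - F^2)^2 with the standard first/second-derivative matrices M1, M2.
M1 = [[-E_vv/2 + F_uv - G_uu/2, E_u/2, F_u - E_v/2], [F_v - G_u/2, E, F], [G_v/2, F, G]] = [[-10, 0, 0], [0, 4, 0], [0, 0, 16]]; det M1 = -640
M2 = [[0, E_v/2, G_u/2], [E_v/2, E, F], [G_u/2, F, G]] = [[0, 0, 0], [0, 4, 0], [0, 0, 16]]; det M2 = 0
det M1 - det M2 = -640; K = -640 / (64)^2 = -5/32


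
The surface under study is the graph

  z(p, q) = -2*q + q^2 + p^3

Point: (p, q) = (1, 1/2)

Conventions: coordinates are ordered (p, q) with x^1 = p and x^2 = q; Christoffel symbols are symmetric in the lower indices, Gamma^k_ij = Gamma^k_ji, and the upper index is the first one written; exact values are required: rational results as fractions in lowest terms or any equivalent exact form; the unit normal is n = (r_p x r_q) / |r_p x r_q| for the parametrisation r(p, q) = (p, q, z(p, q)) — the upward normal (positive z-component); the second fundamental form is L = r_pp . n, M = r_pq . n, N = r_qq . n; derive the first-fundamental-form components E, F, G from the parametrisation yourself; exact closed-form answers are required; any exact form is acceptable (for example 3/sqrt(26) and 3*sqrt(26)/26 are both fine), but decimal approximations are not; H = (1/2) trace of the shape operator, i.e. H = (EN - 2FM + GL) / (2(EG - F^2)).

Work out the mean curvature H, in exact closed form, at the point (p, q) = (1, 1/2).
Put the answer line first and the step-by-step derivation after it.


Answer: H = 16*sqrt(11)/121

z_p = 3, z_q = -1, z_pp = 6, z_pq = 0, z_qq = 2
E = 10, F = -3, G = 2; answer radicand W^2 = 11
unnormalised second-form numerators: l = 6, m = 0, n = 2; L = l/sqrt(11), and similarly M = m/sqrt(W^2), N = n/sqrt(W^2)
H = (E*n - 2*F*m + G*l) / (2*(EG - F^2)*sqrt(W^2)); E*n - 2*F*m + G*l = 32, EG - F^2 = 11, so H = (16/11)/sqrt(11)


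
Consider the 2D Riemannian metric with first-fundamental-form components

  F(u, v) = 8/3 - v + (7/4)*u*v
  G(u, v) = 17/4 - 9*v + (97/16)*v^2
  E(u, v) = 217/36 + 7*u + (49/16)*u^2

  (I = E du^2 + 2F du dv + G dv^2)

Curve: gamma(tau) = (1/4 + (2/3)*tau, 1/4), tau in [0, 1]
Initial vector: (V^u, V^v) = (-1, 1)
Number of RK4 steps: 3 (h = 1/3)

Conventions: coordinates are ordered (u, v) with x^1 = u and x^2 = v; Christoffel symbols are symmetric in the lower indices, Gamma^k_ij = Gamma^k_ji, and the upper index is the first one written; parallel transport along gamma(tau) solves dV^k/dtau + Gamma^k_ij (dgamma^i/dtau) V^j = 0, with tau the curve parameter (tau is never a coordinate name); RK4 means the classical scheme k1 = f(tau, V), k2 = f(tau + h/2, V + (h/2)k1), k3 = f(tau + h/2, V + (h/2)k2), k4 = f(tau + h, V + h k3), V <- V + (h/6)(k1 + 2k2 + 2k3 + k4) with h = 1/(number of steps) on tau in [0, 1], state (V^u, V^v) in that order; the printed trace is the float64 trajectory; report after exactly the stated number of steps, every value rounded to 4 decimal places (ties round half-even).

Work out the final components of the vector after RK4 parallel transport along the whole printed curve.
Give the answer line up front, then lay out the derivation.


Answer: V^u = -0.6728, V^v = 0.7350

gamma'(tau) = (2/3, 0); f(tau, V)^k = -Gamma^k_ij(gamma(tau)) gamma'^i(tau) V^j; h = 1/3; intermediate values shown to 6 dp
curve data and Christoffel symbols at the stage parameters:
  tau = 0.000000: gamma = (0.250000, 0.250000), gamma' = (0.666667, 0.000000); Gamma_uuu = 0.718958, Gamma_uuv = 0.000000, Gamma_uvv = 0.493003, Gamma_vuu = -0.579518, Gamma_vuv = 0.000000, Gamma_vvv = -1.778010
  tau = 0.166667: gamma = (0.361111, 0.250000), gamma' = (0.666667, 0.000000); Gamma_uuu = 0.669931, Gamma_uuv = 0.000000, Gamma_uvv = 0.463959, Gamma_vuu = -0.541148, Gamma_vuv = 0.000000, Gamma_vvv = -1.756651
  tau = 0.333333: gamma = (0.472222, 0.250000), gamma' = (0.666667, 0.000000); Gamma_uuu = 0.626619, Gamma_uuv = 0.000000, Gamma_uvv = 0.437608, Gamma_vuu = -0.507077, Gamma_vuv = 0.000000, Gamma_vvv = -1.737074
  tau = 0.500000: gamma = (0.583333, 0.250000), gamma' = (0.666667, 0.000000); Gamma_uuu = 0.588188, Gamma_uuv = 0.000000, Gamma_uvv = 0.413717, Gamma_vuu = -0.476717, Gamma_vuv = 0.000000, Gamma_vvv = -1.719183
  tau = 0.666667: gamma = (0.694444, 0.250000), gamma' = (0.666667, 0.000000); Gamma_uuu = 0.553927, Gamma_uuv = 0.000000, Gamma_uvv = 0.392036, Gamma_vuu = -0.449556, Gamma_vuv = 0.000000, Gamma_vvv = -1.702843
  tau = 0.833333: gamma = (0.805556, 0.250000), gamma' = (0.666667, 0.000000); Gamma_uuu = 0.523240, Gamma_uuv = 0.000000, Gamma_uvv = 0.372324, Gamma_vuu = -0.425154, Gamma_vuv = 0.000000, Gamma_vvv = -1.687909
  tau = 1.000000: gamma = (0.916667, 0.250000), gamma' = (0.666667, 0.000000); Gamma_uuu = 0.495627, Gamma_uuv = 0.000000, Gamma_uvv = 0.354358, Gamma_vuu = -0.403140, Gamma_vuv = 0.000000, Gamma_vvv = -1.674237
step 0: V^u = -1.0000, V^v = 1.0000
step 1: k1 = (0.479306, -0.386345), k2 = (0.410943, -0.331946), k3 = (0.416031, -0.336056), k4 = (0.359814, -0.291171); V <- V + (h/6)(k1 + 2k2 + 2k3 + k4): V^u = -0.8615, V^v = 0.8881
step 2: k1 = (0.359887, -0.291230), k2 = (0.314294, -0.254731), k3 = (0.317274, -0.257146), k4 = (0.279083, -0.226498); V <- V + (h/6)(k1 + 2k2 + 2k3 + k4): V^u = -0.7558, V^v = 0.8025
step 3: k1 = (0.279114, -0.226523), k2 = (0.247424, -0.201043), k3 = (0.249267, -0.202540), k4 = (0.222284, -0.180804); V <- V + (h/6)(k1 + 2k2 + 2k3 + k4): V^u = -0.6728, V^v = 0.7350


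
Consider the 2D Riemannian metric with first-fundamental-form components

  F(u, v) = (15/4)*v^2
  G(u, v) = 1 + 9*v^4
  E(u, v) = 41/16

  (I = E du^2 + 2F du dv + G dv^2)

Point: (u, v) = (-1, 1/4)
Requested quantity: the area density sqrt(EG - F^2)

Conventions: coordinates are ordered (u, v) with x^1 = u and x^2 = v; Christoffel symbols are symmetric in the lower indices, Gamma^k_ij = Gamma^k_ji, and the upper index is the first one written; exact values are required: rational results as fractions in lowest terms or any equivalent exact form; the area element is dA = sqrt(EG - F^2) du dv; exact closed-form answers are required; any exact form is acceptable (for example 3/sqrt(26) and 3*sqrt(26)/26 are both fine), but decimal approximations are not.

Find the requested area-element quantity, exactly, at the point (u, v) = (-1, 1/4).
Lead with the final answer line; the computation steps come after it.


Answer: sqrt(EG - F^2) = sqrt(665)/16

E = 41/16, F = 15/64, G = 265/256; EG - F^2 = 665/256


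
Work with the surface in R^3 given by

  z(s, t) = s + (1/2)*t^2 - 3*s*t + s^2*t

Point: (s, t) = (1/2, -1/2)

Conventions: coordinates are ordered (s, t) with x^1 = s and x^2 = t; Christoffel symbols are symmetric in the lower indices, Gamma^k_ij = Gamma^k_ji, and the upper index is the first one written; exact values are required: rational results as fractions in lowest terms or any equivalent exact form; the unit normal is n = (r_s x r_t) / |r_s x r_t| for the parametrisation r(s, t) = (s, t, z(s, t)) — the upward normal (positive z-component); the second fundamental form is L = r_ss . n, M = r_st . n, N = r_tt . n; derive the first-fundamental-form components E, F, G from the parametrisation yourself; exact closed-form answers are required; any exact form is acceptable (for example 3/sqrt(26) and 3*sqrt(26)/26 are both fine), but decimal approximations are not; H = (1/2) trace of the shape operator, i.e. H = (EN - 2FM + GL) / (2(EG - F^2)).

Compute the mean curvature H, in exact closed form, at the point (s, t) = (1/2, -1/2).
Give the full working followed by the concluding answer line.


z_s = 2, z_t = -7/4, z_ss = -1, z_st = -2, z_tt = 1
E = 5, F = -7/2, G = 65/16; answer radicand W^2 = 129/16
unnormalised second-form numerators: l = -1, m = -2, n = 1; L = l/sqrt(129/16), and similarly M = m/sqrt(W^2), N = n/sqrt(W^2)
H = (E*n - 2*F*m + G*l) / (2*(EG - F^2)*sqrt(W^2)); E*n - 2*F*m + G*l = -209/16, EG - F^2 = 129/16, so H = (-209/258)/sqrt(129/16)

Answer: H = -418*sqrt(129)/16641


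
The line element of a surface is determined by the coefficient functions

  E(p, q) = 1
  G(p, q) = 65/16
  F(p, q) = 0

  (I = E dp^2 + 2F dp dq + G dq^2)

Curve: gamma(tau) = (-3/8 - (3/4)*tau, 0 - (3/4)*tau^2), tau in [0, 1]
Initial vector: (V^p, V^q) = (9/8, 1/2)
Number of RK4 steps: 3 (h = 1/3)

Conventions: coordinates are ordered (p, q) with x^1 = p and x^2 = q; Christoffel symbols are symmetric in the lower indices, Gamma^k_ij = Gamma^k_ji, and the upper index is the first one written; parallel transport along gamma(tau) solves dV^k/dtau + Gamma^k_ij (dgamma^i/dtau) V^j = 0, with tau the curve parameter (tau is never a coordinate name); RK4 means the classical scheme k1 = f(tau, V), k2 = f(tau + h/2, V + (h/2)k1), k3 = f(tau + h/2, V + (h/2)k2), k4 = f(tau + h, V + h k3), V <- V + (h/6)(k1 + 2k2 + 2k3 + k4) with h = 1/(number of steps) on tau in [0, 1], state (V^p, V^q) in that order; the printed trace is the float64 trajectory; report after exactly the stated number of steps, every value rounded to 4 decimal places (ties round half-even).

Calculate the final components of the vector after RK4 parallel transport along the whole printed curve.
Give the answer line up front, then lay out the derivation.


Answer: V^p = 1.1250, V^q = 0.5000

gamma'(tau) = (-3/4, -(3/2)*tau); f(tau, V)^k = -Gamma^k_ij(gamma(tau)) gamma'^i(tau) V^j; h = 1/3; intermediate values shown to 6 dp
curve data and Christoffel symbols at the stage parameters:
  tau = 0.000000: gamma = (-0.375000, 0.000000), gamma' = (-0.750000, 0.000000); Gamma_ppp = 0.000000, Gamma_ppq = 0.000000, Gamma_pqq = 0.000000, Gamma_qpp = 0.000000, Gamma_qpq = 0.000000, Gamma_qqq = 0.000000
  tau = 0.166667: gamma = (-0.500000, -0.020833), gamma' = (-0.750000, -0.250000); Gamma_ppp = 0.000000, Gamma_ppq = 0.000000, Gamma_pqq = 0.000000, Gamma_qpp = 0.000000, Gamma_qpq = 0.000000, Gamma_qqq = 0.000000
  tau = 0.333333: gamma = (-0.625000, -0.083333), gamma' = (-0.750000, -0.500000); Gamma_ppp = 0.000000, Gamma_ppq = 0.000000, Gamma_pqq = 0.000000, Gamma_qpp = 0.000000, Gamma_qpq = 0.000000, Gamma_qqq = 0.000000
  tau = 0.500000: gamma = (-0.750000, -0.187500), gamma' = (-0.750000, -0.750000); Gamma_ppp = 0.000000, Gamma_ppq = 0.000000, Gamma_pqq = 0.000000, Gamma_qpp = 0.000000, Gamma_qpq = 0.000000, Gamma_qqq = 0.000000
  tau = 0.666667: gamma = (-0.875000, -0.333333), gamma' = (-0.750000, -1.000000); Gamma_ppp = 0.000000, Gamma_ppq = 0.000000, Gamma_pqq = 0.000000, Gamma_qpp = 0.000000, Gamma_qpq = 0.000000, Gamma_qqq = 0.000000
  tau = 0.833333: gamma = (-1.000000, -0.520833), gamma' = (-0.750000, -1.250000); Gamma_ppp = 0.000000, Gamma_ppq = 0.000000, Gamma_pqq = 0.000000, Gamma_qpp = 0.000000, Gamma_qpq = 0.000000, Gamma_qqq = 0.000000
  tau = 1.000000: gamma = (-1.125000, -0.750000), gamma' = (-0.750000, -1.500000); Gamma_ppp = 0.000000, Gamma_ppq = 0.000000, Gamma_pqq = 0.000000, Gamma_qpp = 0.000000, Gamma_qpq = 0.000000, Gamma_qqq = 0.000000
step 0: V^p = 1.1250, V^q = 0.5000
step 1: k1 = (0.000000, 0.000000), k2 = (0.000000, 0.000000), k3 = (0.000000, 0.000000), k4 = (0.000000, 0.000000); V <- V + (h/6)(k1 + 2k2 + 2k3 + k4): V^p = 1.1250, V^q = 0.5000
step 2: k1 = (0.000000, 0.000000), k2 = (0.000000, 0.000000), k3 = (0.000000, 0.000000), k4 = (0.000000, 0.000000); V <- V + (h/6)(k1 + 2k2 + 2k3 + k4): V^p = 1.1250, V^q = 0.5000
step 3: k1 = (0.000000, 0.000000), k2 = (0.000000, 0.000000), k3 = (0.000000, 0.000000), k4 = (0.000000, 0.000000); V <- V + (h/6)(k1 + 2k2 + 2k3 + k4): V^p = 1.1250, V^q = 0.5000
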